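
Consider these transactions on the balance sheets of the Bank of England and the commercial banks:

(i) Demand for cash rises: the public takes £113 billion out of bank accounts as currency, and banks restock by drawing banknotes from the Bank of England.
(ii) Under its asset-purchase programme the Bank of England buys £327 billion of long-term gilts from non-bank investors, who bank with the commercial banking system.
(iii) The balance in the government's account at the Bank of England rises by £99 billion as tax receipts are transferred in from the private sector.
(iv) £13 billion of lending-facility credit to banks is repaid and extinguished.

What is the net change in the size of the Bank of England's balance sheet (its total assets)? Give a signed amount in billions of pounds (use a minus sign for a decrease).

Currency withdrawal £113 billion: only the composition of liabilities changes → 0.
Asset purchase (from non-banks) £327 billion: a Bank of England asset is acquired → +£327B.
Government account inflow £99 billion: only the composition of liabilities changes → 0.
Discount-window repayment £13 billion: a Bank of England asset is shed → −£13B.
Net: 0 + 327 + 0 − 13 = +£314 billion.

+£314 billion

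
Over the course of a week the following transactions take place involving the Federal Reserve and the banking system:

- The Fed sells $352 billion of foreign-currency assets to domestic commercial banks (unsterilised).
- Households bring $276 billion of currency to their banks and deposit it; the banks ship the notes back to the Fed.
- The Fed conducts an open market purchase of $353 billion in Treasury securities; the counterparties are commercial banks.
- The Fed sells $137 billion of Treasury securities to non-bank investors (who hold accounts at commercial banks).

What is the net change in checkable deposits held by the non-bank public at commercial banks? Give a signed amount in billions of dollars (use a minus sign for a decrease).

FX sale $352 billion: the counterparty is a bank, so public deposits are unchanged → 0.
Currency deposit $276 billion: non-bank counterparties' bank balances rise → +$276B.
OMO purchase (from banks) $353 billion: the counterparty is a bank, so public deposits are unchanged → 0.
Asset sale (to non-banks) $137 billion: non-bank counterparties' bank balances fall → −$137B.
Net: 0 + 276 + 0 − 137 = +$139 billion.

+$139 billion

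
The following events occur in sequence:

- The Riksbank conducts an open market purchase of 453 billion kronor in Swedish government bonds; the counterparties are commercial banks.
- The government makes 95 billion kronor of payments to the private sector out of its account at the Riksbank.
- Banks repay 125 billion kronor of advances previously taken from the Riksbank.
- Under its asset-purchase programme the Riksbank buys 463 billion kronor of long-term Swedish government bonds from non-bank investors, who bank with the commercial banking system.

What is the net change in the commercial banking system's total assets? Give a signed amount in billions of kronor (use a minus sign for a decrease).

+433 billion

Riksbank balance sheet:
  Assets:      Securities +916B, Loans to banks −125B
  Liabilities: Bank reserves +886B, Government deposits −95B
Commercial banking system:
  Assets:      Reserves at CB +886B, Securities −453B
  Liabilities: Checkable deposits +558B, Borrowings from CB −125B
Change in total bank assets = +433 billion.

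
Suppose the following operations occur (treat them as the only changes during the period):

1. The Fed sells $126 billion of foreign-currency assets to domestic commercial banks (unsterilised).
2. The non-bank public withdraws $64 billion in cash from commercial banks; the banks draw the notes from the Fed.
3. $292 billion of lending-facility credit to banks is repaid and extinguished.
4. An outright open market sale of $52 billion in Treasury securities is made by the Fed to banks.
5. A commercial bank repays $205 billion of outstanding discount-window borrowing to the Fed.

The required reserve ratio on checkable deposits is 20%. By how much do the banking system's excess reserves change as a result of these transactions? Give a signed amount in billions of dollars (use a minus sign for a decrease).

-$726.2 billion

FX sale $126 billion: reserves −$126B, deposits 0.
Currency withdrawal $64 billion: reserves −$64B, deposits −$64B.
Discount-window repayment $292 billion: reserves −$292B, deposits 0.
OMO sale (to banks) $52 billion: reserves −$52B, deposits 0.
Discount-window repayment $205 billion: reserves −$205B, deposits 0.
Totals: Δreserves = −$739B, Δdeposits = −$64B.
Δrequired reserves = 20% × −$64B = −$12.8B.
Δexcess reserves = Δreserves − Δrequired = −$739B − (−$12.8B) = -$726.2 billion.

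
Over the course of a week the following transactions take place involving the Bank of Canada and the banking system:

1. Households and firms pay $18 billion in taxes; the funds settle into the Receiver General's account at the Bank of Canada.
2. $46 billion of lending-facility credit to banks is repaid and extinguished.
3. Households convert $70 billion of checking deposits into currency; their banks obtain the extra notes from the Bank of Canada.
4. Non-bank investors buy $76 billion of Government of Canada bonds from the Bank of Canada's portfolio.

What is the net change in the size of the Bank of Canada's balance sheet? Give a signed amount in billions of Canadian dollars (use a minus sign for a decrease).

-$122 billion

Bank of Canada balance sheet:
  Assets:      Securities −$76B, Loans to banks −$46B
  Liabilities: Bank reserves −$210B, Currency in circulation +$70B, Government deposits +$18B
Change in total Bank of Canada assets = -$122 billion.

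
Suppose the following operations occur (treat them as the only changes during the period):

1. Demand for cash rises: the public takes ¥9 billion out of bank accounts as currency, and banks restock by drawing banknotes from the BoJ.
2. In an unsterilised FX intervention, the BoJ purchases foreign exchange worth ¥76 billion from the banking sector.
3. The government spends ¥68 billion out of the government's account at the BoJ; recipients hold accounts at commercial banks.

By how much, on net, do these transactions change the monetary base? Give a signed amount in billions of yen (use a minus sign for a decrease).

+¥144 billion

Currency withdrawal ¥9 billion: just a shift between currency and reserves — both are base money → 0.
FX purchase ¥76 billion: BoJ balance sheet expands → +¥76B.
Government spending ¥68 billion: a non-base liability converts back to reserves → +¥68B.
Net: 0 + 76 + 68 = +¥144 billion.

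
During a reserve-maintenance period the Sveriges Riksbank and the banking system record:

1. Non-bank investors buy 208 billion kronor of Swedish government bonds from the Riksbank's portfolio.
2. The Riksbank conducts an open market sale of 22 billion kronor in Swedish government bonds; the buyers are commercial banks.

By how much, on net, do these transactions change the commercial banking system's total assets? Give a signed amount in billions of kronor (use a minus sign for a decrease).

-208 billion

Asset sale (to non-banks) 208 billion kronor: bank balance sheets shrink → −208B.
OMO sale (to banks) 22 billion kronor: just an asset swap on bank balance sheets → 0.
Net: −208 + 0 = -208 billion.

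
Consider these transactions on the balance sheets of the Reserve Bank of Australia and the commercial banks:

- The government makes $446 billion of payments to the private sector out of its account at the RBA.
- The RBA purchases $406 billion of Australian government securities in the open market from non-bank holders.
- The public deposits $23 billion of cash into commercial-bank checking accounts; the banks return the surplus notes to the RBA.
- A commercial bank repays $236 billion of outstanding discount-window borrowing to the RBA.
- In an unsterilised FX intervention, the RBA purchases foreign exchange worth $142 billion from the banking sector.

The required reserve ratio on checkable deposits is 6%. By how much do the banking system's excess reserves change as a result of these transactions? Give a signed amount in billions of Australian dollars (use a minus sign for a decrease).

+$728.5 billion

Government spending $446 billion: reserves +$446B, deposits +$446B.
Asset purchase (from non-banks) $406 billion: reserves +$406B, deposits +$406B.
Currency deposit $23 billion: reserves +$23B, deposits +$23B.
Discount-window repayment $236 billion: reserves −$236B, deposits 0.
FX purchase $142 billion: reserves +$142B, deposits 0.
Totals: Δreserves = +$781B, Δdeposits = +$875B.
Δrequired reserves = 6% × +$875B = +$52.5B.
Δexcess reserves = Δreserves − Δrequired = +$781B − (+$52.5B) = +$728.5 billion.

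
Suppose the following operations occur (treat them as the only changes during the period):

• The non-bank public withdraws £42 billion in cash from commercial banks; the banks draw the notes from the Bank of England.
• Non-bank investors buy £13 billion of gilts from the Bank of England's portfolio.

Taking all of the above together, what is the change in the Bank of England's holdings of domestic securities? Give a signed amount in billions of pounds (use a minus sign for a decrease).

Bank of England balance sheet:
  Assets:      Securities −£13B
  Liabilities: Bank reserves −£55B, Currency in circulation +£42B
So the change in the Bank of England's holdings of domestic securities is -£13 billion.

-£13 billion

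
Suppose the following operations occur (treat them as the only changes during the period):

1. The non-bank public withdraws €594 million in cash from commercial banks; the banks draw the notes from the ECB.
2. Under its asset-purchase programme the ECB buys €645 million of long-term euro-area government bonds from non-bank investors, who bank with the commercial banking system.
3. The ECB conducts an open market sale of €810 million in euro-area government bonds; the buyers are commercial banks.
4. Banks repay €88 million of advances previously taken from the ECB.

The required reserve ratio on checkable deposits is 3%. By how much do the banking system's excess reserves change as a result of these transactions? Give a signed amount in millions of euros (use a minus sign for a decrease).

-€848.53 million

Currency withdrawal €594 million: reserves −€594M, deposits −€594M.
Asset purchase (from non-banks) €645 million: reserves +€645M, deposits +€645M.
OMO sale (to banks) €810 million: reserves −€810M, deposits 0.
Discount-window repayment €88 million: reserves −€88M, deposits 0.
Totals: Δreserves = −€847M, Δdeposits = +€51M.
Δrequired reserves = 3% × +€51M = +€1.53M.
Δexcess reserves = Δreserves − Δrequired = −€847M − (+€1.53M) = -€848.53 million.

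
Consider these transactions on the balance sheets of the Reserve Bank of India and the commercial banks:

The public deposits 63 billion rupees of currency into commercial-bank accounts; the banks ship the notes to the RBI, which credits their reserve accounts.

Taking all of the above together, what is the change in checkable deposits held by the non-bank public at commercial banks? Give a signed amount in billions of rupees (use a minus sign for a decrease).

RBI balance sheet:
  Assets:      no change
  Liabilities: Bank reserves +63B, Currency in circulation −63B
Commercial banking system:
  Assets:      Reserves at CB +63B
  Liabilities: Checkable deposits +63B
So the change in checkable deposits held by the non-bank public at commercial banks is +63 billion.

+63 billion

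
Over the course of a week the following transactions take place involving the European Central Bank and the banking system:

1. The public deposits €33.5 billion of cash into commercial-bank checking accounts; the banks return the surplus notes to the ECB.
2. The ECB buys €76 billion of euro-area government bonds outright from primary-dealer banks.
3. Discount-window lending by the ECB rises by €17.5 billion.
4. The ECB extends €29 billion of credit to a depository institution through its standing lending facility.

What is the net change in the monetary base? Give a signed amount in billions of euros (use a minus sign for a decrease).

+€122.5 billion

ECB balance sheet:
  Assets:      Securities +€76B, Loans to banks +€46.5B
  Liabilities: Bank reserves +€156B, Currency in circulation −€33.5B
Monetary base = currency + reserves: −€33.5B + (+€156B) = +€122.5 billion.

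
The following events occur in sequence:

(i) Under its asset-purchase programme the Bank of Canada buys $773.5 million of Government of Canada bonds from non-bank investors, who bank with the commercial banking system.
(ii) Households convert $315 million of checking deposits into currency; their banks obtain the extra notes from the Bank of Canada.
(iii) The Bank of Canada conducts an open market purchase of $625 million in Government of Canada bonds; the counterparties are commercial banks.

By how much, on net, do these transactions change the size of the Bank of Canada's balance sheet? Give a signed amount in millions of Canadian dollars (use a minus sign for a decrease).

Bank of Canada balance sheet:
  Assets:      Securities +$1398.5M
  Liabilities: Bank reserves +$1083.5M, Currency in circulation +$315M
Commercial banking system:
  Assets:      Reserves at CB +$1083.5M, Securities −$625M
  Liabilities: Checkable deposits +$458.5M
Change in total Bank of Canada assets = +$1398.5 million.

+$1398.5 million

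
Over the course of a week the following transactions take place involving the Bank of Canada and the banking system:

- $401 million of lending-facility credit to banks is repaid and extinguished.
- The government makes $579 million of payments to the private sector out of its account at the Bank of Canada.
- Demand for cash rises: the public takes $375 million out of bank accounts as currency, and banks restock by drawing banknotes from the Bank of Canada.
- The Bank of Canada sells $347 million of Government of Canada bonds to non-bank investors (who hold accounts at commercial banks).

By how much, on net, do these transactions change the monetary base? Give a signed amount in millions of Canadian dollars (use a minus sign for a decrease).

-$169 million

Discount-window repayment $401 million: Bank of Canada balance sheet contracts → −$401M.
Government spending $579 million: a non-base liability converts back to reserves → +$579M.
Currency withdrawal $375 million: just a shift between currency and reserves — both are base money → 0.
Asset sale (to non-banks) $347 million: Bank of Canada balance sheet contracts → −$347M.
Net: −401 + 579 + 0 − 347 = -$169 million.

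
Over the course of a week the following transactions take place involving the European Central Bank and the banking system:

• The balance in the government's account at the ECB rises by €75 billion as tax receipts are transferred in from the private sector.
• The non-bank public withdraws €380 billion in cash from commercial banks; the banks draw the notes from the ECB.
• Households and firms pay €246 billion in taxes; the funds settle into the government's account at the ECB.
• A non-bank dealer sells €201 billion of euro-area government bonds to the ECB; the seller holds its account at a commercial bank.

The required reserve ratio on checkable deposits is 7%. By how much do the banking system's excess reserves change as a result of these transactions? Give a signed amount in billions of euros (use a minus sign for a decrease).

Government account inflow €75 billion: reserves −€75B, deposits −€75B.
Currency withdrawal €380 billion: reserves −€380B, deposits −€380B.
Government account inflow €246 billion: reserves −€246B, deposits −€246B.
Asset purchase (from non-banks) €201 billion: reserves +€201B, deposits +€201B.
Totals: Δreserves = −€500B, Δdeposits = −€500B.
Δrequired reserves = 7% × −€500B = −€35B.
Δexcess reserves = Δreserves − Δrequired = −€500B − (−€35B) = -€465 billion.

-€465 billion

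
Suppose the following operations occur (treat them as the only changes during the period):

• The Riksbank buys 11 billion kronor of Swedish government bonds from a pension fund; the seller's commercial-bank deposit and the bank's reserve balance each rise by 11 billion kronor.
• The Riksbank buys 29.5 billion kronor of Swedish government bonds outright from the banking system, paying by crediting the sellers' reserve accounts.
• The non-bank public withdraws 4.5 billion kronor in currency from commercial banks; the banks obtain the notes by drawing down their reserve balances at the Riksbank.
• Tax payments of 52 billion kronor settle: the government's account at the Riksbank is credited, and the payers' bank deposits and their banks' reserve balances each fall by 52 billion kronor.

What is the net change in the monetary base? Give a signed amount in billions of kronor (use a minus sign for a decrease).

Riksbank balance sheet:
  Assets:      Securities +40.5B
  Liabilities: Bank reserves −16B, Currency in circulation +4.5B, Government deposits +52B
Commercial banking system:
  Assets:      Reserves at CB −16B, Securities −29.5B
  Liabilities: Checkable deposits −45.5B
Monetary base = currency + reserves: +4.5B + (−16B) = -11.5 billion.

-11.5 billion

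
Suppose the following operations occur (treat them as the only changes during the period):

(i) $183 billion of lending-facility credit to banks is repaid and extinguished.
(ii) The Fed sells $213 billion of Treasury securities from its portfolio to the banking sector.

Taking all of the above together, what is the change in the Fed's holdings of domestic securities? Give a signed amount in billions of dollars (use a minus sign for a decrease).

-$213 billion

Fed balance sheet:
  Assets:      Securities −$213B, Loans to banks −$183B
  Liabilities: Bank reserves −$396B
So the change in the Fed's holdings of domestic securities is -$213 billion.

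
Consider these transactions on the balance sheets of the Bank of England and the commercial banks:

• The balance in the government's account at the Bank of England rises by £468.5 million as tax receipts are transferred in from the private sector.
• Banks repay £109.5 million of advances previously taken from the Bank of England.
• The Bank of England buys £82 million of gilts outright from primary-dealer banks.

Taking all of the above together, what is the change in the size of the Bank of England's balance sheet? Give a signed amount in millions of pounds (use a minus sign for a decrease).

Government account inflow £468.5 million: only the composition of liabilities changes → 0.
Discount-window repayment £109.5 million: a Bank of England asset is shed → −£109.5M.
OMO purchase (from banks) £82 million: a Bank of England asset is acquired → +£82M.
Net: 0 − 109.5 + 82 = -£27.5 million.

-£27.5 million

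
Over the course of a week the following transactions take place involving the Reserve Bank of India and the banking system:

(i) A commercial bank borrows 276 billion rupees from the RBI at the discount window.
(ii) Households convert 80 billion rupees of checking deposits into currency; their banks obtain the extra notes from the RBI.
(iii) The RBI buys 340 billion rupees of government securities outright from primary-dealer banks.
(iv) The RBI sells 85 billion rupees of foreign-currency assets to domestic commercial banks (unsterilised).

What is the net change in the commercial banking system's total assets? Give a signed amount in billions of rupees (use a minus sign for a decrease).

RBI balance sheet:
  Assets:      Securities +340B, Loans to banks +276B, Foreign assets −85B
  Liabilities: Bank reserves +451B, Currency in circulation +80B
Commercial banking system:
  Assets:      Reserves at CB +451B, Securities −340B, Foreign assets +85B
  Liabilities: Checkable deposits −80B, Borrowings from CB +276B
Change in total bank assets = +196 billion.

+196 billion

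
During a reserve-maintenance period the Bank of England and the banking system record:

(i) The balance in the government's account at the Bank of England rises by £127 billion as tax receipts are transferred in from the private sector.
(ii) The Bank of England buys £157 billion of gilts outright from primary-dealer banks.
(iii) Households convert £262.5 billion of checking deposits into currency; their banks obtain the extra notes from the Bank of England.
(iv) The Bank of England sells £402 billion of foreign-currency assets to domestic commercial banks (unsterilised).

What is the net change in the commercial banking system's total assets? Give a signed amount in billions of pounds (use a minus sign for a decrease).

Bank of England balance sheet:
  Assets:      Securities +£157B, Foreign assets −£402B
  Liabilities: Bank reserves −£634.5B, Currency in circulation +£262.5B, Government deposits +£127B
Commercial banking system:
  Assets:      Reserves at CB −£634.5B, Securities −£157B, Foreign assets +£402B
  Liabilities: Checkable deposits −£389.5B
Change in total bank assets = -£389.5 billion.

-£389.5 billion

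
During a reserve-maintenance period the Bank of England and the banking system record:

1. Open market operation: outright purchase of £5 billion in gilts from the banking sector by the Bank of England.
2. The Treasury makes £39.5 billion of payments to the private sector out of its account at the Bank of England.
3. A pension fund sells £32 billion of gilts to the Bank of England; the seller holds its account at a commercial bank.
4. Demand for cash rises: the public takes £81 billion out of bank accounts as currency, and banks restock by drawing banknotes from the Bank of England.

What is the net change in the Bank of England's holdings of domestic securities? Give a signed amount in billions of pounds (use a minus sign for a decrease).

+£37 billion

OMO purchase (from banks) £5 billion: securities added to the Bank of England's portfolio → +£5B.
Government spending £39.5 billion: the Bank of England's securities portfolio is untouched → 0.
Asset purchase (from non-banks) £32 billion: securities added to the Bank of England's portfolio → +£32B.
Currency withdrawal £81 billion: the Bank of England's securities portfolio is untouched → 0.
Net: 5 + 0 + 32 + 0 = +£37 billion.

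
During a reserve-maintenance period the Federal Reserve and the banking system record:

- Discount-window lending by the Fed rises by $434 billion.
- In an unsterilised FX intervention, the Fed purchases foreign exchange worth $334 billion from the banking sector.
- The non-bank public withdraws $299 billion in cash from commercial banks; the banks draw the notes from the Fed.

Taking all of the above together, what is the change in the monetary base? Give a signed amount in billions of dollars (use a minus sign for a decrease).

+$768 billion

Discount-window loan $434 billion: Fed balance sheet expands → +$434B.
FX purchase $334 billion: Fed balance sheet expands → +$334B.
Currency withdrawal $299 billion: just a shift between currency and reserves — both are base money → 0.
Net: 434 + 334 + 0 = +$768 billion.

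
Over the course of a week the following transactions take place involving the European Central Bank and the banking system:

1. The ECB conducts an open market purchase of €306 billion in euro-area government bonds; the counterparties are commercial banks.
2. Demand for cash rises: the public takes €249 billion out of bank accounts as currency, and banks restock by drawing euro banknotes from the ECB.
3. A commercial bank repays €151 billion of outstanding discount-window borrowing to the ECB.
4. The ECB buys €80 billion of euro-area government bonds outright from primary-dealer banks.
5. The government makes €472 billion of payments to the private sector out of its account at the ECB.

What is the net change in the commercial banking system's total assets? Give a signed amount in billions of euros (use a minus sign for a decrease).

OMO purchase (from banks) €306 billion: just an asset swap on bank balance sheets → 0.
Currency withdrawal €249 billion: bank balance sheets shrink → −€249B.
Discount-window repayment €151 billion: bank balance sheets shrink → −€151B.
OMO purchase (from banks) €80 billion: just an asset swap on bank balance sheets → 0.
Government spending €472 billion: bank balance sheets expand → +€472B.
Net: 0 − 249 − 151 + 0 + 472 = +€72 billion.

+€72 billion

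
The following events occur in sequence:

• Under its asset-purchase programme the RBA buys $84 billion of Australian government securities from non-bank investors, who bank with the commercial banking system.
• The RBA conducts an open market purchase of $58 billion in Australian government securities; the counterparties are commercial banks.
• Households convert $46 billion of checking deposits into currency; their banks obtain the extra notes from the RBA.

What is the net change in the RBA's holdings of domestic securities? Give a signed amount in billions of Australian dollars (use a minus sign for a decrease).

+$142 billion

Asset purchase (from non-banks) $84 billion: securities added to the RBA's portfolio → +$84B.
OMO purchase (from banks) $58 billion: securities added to the RBA's portfolio → +$58B.
Currency withdrawal $46 billion: the RBA's securities portfolio is untouched → 0.
Net: 84 + 58 + 0 = +$142 billion.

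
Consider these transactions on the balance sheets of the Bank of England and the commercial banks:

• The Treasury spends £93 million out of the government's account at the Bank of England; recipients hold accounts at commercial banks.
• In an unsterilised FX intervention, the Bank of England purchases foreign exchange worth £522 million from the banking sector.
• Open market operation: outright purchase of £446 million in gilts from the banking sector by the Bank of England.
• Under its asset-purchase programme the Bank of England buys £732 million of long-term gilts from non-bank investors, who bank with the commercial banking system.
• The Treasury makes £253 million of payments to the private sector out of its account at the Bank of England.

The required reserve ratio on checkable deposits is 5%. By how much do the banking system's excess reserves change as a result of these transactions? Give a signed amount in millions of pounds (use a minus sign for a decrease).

Government spending £93 million: reserves +£93M, deposits +£93M.
FX purchase £522 million: reserves +£522M, deposits 0.
OMO purchase (from banks) £446 million: reserves +£446M, deposits 0.
Asset purchase (from non-banks) £732 million: reserves +£732M, deposits +£732M.
Government spending £253 million: reserves +£253M, deposits +£253M.
Totals: Δreserves = +£2046M, Δdeposits = +£1078M.
Δrequired reserves = 5% × +£1078M = +£53.9M.
Δexcess reserves = Δreserves − Δrequired = +£2046M − (+£53.9M) = +£1992.1 million.

+£1992.1 million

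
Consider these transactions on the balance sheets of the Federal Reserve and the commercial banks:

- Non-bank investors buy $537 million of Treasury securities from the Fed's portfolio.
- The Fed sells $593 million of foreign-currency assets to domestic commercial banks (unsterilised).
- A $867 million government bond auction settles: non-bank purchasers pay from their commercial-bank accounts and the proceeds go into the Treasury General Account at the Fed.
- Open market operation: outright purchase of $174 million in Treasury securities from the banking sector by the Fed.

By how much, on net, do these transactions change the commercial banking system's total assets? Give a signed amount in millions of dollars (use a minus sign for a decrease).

-$1404 million

Fed balance sheet:
  Assets:      Securities −$363M, Foreign assets −$593M
  Liabilities: Bank reserves −$1823M, Government deposits +$867M
Commercial banking system:
  Assets:      Reserves at CB −$1823M, Securities −$174M, Foreign assets +$593M
  Liabilities: Checkable deposits −$1404M
Change in total bank assets = -$1404 million.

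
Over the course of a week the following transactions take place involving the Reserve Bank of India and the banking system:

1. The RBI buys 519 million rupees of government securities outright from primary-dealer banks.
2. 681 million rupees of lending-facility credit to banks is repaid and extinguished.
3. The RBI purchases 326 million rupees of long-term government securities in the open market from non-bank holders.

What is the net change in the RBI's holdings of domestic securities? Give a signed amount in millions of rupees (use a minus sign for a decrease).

+845 million

OMO purchase (from banks) 519 million rupees: securities added to the RBI's portfolio → +519M.
Discount-window repayment 681 million rupees: the RBI's securities portfolio is untouched → 0.
Asset purchase (from non-banks) 326 million rupees: securities added to the RBI's portfolio → +326M.
Net: 519 + 0 + 326 = +845 million.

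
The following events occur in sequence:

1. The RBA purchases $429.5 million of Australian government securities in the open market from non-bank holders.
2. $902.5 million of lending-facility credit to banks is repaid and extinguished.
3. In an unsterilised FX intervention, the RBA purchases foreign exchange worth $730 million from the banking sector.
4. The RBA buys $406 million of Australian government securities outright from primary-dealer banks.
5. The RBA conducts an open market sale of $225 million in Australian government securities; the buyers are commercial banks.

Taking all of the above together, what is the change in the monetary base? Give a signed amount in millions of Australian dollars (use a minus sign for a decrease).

Asset purchase (from non-banks) $429.5 million: RBA balance sheet expands → +$429.5M.
Discount-window repayment $902.5 million: RBA balance sheet contracts → −$902.5M.
FX purchase $730 million: RBA balance sheet expands → +$730M.
OMO purchase (from banks) $406 million: RBA balance sheet expands → +$406M.
OMO sale (to banks) $225 million: RBA balance sheet contracts → −$225M.
Net: 429.5 − 902.5 + 730 + 406 − 225 = +$438 million.

+$438 million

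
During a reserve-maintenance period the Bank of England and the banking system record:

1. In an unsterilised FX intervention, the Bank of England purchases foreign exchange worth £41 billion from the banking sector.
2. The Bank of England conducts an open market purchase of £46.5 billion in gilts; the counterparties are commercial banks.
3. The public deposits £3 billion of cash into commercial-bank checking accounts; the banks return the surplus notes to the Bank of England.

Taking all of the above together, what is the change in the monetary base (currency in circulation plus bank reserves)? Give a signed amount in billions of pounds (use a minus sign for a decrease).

FX purchase £41 billion: Bank of England balance sheet expands → +£41B.
OMO purchase (from banks) £46.5 billion: Bank of England balance sheet expands → +£46.5B.
Currency deposit £3 billion: just a shift between currency and reserves — both are base money → 0.
Net: 41 + 46.5 + 0 = +£87.5 billion.

+£87.5 billion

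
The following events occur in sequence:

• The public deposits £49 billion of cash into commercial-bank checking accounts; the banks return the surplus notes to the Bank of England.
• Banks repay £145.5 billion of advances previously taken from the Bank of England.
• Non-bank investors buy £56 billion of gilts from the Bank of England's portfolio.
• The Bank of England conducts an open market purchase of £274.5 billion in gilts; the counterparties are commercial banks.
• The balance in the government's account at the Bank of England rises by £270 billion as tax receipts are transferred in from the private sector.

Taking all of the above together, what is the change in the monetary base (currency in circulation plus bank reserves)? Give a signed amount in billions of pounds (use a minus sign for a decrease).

-£197 billion

Currency deposit £49 billion: just a shift between currency and reserves — both are base money → 0.
Discount-window repayment £145.5 billion: Bank of England balance sheet contracts → −£145.5B.
Asset sale (to non-banks) £56 billion: Bank of England balance sheet contracts → −£56B.
OMO purchase (from banks) £274.5 billion: Bank of England balance sheet expands → +£274.5B.
Government account inflow £270 billion: reserves shift to a non-base liability → −£270B.
Net: 0 − 145.5 − 56 + 274.5 − 270 = -£197 billion.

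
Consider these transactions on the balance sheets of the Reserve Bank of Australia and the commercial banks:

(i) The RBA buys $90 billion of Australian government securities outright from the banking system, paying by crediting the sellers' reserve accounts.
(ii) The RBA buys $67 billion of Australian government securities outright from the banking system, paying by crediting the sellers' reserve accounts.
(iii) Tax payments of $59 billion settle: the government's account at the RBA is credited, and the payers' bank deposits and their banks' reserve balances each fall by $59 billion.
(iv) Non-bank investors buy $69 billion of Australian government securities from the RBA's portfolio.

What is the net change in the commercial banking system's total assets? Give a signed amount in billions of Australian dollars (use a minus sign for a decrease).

-$128 billion

OMO purchase (from banks) $90 billion: just an asset swap on bank balance sheets → 0.
OMO purchase (from banks) $67 billion: just an asset swap on bank balance sheets → 0.
Government account inflow $59 billion: bank balance sheets shrink → −$59B.
Asset sale (to non-banks) $69 billion: bank balance sheets shrink → −$69B.
Net: 0 + 0 − 59 − 69 = -$128 billion.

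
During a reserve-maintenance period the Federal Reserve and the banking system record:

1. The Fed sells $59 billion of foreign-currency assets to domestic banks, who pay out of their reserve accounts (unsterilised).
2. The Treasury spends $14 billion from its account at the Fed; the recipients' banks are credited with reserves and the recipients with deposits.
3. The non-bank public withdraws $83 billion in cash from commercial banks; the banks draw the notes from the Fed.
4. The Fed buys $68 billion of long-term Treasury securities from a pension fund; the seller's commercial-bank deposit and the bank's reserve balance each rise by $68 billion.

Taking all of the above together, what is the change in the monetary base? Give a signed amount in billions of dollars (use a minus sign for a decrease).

+$23 billion

FX sale $59 billion: Fed balance sheet contracts → −$59B.
Government spending $14 billion: a non-base liability converts back to reserves → +$14B.
Currency withdrawal $83 billion: just a shift between currency and reserves — both are base money → 0.
Asset purchase (from non-banks) $68 billion: Fed balance sheet expands → +$68B.
Net: −59 + 14 + 0 + 68 = +$23 billion.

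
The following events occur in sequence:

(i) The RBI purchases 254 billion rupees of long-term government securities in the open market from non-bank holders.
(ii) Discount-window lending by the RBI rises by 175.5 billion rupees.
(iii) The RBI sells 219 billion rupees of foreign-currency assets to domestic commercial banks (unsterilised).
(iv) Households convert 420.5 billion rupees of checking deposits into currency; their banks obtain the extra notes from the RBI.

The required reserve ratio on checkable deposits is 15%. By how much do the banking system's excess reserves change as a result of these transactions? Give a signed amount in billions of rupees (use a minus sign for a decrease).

-185.025 billion

Asset purchase (from non-banks) 254 billion rupees: reserves +254B, deposits +254B.
Discount-window loan 175.5 billion rupees: reserves +175.5B, deposits 0.
FX sale 219 billion rupees: reserves −219B, deposits 0.
Currency withdrawal 420.5 billion rupees: reserves −420.5B, deposits −420.5B.
Totals: Δreserves = −210B, Δdeposits = −166.5B.
Δrequired reserves = 15% × −166.5B = −24.975B.
Δexcess reserves = Δreserves − Δrequired = −210B − (−24.975B) = -185.025 billion.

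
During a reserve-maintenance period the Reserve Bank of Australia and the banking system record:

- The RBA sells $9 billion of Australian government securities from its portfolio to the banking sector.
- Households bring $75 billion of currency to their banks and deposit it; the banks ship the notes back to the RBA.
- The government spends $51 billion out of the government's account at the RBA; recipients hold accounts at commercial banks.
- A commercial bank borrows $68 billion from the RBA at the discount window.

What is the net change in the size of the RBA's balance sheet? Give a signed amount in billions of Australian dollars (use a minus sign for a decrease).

OMO sale (to banks) $9 billion: an RBA asset is shed → −$9B.
Currency deposit $75 billion: only the composition of liabilities changes → 0.
Government spending $51 billion: only the composition of liabilities changes → 0.
Discount-window loan $68 billion: an RBA asset is acquired → +$68B.
Net: −9 + 0 + 0 + 68 = +$59 billion.

+$59 billion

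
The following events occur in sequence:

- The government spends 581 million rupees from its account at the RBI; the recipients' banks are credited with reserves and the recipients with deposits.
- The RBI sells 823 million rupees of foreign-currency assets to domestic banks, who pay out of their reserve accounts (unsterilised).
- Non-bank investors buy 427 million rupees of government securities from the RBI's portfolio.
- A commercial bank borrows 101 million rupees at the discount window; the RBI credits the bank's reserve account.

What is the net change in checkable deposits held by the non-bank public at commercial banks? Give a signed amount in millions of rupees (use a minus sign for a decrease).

+154 million

Government spending 581 million rupees: non-bank counterparties' bank balances rise → +581M.
FX sale 823 million rupees: the counterparty is a bank, so public deposits are unchanged → 0.
Asset sale (to non-banks) 427 million rupees: non-bank counterparties' bank balances fall → −427M.
Discount-window loan 101 million rupees: the counterparty is a bank, so public deposits are unchanged → 0.
Net: 581 + 0 − 427 + 0 = +154 million.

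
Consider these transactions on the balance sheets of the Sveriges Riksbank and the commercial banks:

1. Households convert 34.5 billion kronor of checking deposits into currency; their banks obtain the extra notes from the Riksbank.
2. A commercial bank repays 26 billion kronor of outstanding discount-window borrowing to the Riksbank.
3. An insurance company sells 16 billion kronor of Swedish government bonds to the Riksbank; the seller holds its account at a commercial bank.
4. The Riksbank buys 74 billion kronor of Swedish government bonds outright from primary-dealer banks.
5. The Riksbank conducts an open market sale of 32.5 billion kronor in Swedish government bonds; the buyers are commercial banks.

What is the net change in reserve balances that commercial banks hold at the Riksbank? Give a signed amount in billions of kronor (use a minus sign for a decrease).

-3 billion

Currency withdrawal 34.5 billion kronor: banks swap reserves for currency → −34.5B.
Discount-window repayment 26 billion kronor: repayment is debited from reserves → −26B.
Asset purchase (from non-banks) 16 billion kronor: the Riksbank pays by crediting reserve accounts → +16B.
OMO purchase (from banks) 74 billion kronor: the Riksbank pays by crediting reserve accounts → +74B.
OMO sale (to banks) 32.5 billion kronor: the buying banks pay out of their reserve balances → −32.5B.
Net: −34.5 − 26 + 16 + 74 − 32.5 = -3 billion.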